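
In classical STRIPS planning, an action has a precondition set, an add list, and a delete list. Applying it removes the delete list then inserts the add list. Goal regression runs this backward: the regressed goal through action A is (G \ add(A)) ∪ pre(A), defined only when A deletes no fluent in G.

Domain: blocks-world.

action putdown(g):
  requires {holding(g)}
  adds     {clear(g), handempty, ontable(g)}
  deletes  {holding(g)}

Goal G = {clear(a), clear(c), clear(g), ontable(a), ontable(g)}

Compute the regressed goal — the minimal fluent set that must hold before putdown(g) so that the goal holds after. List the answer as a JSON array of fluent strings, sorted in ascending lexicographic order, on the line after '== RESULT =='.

Regress:
  G ∩ del = {}  (empty — regression defined)
  G \ add = {clear(a), clear(c), clear(g), ontable(a), ontable(g)} \ {clear(g), handempty, ontable(g)} = {clear(a), clear(c), ontable(a)}
  ∪ pre   = {clear(a), clear(c), ontable(a)} ∪ {holding(g)}
          = {clear(a), clear(c), holding(g), ontable(a)}

== RESULT ==
["clear(a)", "clear(c)", "holding(g)", "ontable(a)"]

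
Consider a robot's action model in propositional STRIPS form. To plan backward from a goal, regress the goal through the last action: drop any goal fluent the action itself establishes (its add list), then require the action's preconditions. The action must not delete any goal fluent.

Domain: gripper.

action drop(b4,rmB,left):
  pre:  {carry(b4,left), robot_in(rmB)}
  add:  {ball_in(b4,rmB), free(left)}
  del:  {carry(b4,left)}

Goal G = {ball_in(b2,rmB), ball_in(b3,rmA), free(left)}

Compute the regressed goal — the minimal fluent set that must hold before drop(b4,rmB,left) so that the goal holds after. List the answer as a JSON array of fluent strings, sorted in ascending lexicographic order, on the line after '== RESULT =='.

Compute (G \ add) ∪ pre:
  G ∩ del = {}  (empty — regression defined)
  G \ add = {ball_in(b2,rmB), ball_in(b3,rmA), free(left)} \ {ball_in(b4,rmB), free(left)} = {ball_in(b2,rmB), ball_in(b3,rmA)}
  ∪ pre   = {ball_in(b2,rmB), ball_in(b3,rmA)} ∪ {carry(b4,left), robot_in(rmB)}
          = {ball_in(b2,rmB), ball_in(b3,rmA), carry(b4,left), robot_in(rmB)}

== RESULT ==
["ball_in(b2,rmB)", "ball_in(b3,rmA)", "carry(b4,left)", "robot_in(rmB)"]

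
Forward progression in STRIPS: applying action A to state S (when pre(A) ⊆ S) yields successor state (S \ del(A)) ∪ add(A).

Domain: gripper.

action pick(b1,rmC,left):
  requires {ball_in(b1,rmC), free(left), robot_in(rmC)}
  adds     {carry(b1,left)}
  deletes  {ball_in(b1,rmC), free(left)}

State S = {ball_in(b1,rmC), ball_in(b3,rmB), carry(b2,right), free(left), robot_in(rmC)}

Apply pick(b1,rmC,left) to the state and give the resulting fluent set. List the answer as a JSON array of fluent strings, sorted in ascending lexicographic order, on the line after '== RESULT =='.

Progress:
  pre ⊆ S: {ball_in(b1,rmC), free(left), robot_in(rmC)} ⊆ S  — applicable
  S \ del = {ball_in(b3,rmB), carry(b2,right), robot_in(rmC)}
  ∪ add   = {ball_in(b3,rmB), carry(b1,left), carry(b2,right), robot_in(rmC)}

== RESULT ==
["ball_in(b3,rmB)", "carry(b1,left)", "carry(b2,right)", "robot_in(rmC)"]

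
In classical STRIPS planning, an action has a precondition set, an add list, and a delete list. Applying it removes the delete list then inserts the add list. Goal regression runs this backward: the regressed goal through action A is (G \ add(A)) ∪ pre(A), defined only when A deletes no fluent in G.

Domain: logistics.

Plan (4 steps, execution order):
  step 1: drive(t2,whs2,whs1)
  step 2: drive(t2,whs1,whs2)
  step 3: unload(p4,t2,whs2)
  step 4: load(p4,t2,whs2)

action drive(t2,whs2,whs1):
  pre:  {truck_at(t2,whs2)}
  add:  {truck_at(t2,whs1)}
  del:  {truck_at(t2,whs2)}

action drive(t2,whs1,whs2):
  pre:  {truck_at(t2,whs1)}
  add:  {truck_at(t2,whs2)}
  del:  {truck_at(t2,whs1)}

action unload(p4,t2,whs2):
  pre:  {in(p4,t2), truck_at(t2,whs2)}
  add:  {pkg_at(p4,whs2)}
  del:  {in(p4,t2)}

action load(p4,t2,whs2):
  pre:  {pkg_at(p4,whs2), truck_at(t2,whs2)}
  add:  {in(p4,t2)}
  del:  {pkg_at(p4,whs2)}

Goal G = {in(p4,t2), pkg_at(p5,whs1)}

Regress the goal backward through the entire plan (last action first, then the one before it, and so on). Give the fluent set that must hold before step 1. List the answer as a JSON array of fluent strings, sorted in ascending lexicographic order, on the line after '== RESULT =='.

Work backward from the goal:
  through step 4 (load(p4,t2,whs2)): drop {in(p4,t2)}, keep {pkg_at(p5,whs1)}, require {pkg_at(p4,whs2), truck_at(t2,whs2)}
    → {pkg_at(p4,whs2), pkg_at(p5,whs1), truck_at(t2,whs2)}
  through step 3 (unload(p4,t2,whs2)): drop {pkg_at(p4,whs2)}, keep {pkg_at(p5,whs1), truck_at(t2,whs2)}, require {in(p4,t2), truck_at(t2,whs2)}
    → {in(p4,t2), pkg_at(p5,whs1), truck_at(t2,whs2)}
  through step 2 (drive(t2,whs1,whs2)): drop {truck_at(t2,whs2)}, keep {in(p4,t2), pkg_at(p5,whs1)}, require {truck_at(t2,whs1)}
    → {in(p4,t2), pkg_at(p5,whs1), truck_at(t2,whs1)}
  through step 1 (drive(t2,whs2,whs1)): drop {truck_at(t2,whs1)}, keep {in(p4,t2), pkg_at(p5,whs1)}, require {truck_at(t2,whs2)}
    → {in(p4,t2), pkg_at(p5,whs1), truck_at(t2,whs2)}

== RESULT ==
["in(p4,t2)", "pkg_at(p5,whs1)", "truck_at(t2,whs2)"]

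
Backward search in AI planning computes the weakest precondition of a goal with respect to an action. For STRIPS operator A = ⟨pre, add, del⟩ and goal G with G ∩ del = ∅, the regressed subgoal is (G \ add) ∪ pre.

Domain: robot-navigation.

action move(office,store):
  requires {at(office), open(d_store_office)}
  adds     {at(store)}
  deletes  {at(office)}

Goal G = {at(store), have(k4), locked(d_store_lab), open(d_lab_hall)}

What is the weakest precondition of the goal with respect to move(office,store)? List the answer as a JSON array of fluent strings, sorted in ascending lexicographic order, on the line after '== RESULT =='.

Compute (G \ add) ∪ pre:
  G ∩ del = {}  (empty — regression defined)
  G \ add = {at(store), have(k4), locked(d_store_lab), open(d_lab_hall)} \ {at(store)} = {have(k4), locked(d_store_lab), open(d_lab_hall)}
  ∪ pre   = {have(k4), locked(d_store_lab), open(d_lab_hall)} ∪ {at(office), open(d_store_office)}
          = {at(office), have(k4), locked(d_store_lab), open(d_lab_hall), open(d_store_office)}

== RESULT ==
["at(office)", "have(k4)", "locked(d_store_lab)", "open(d_lab_hall)", "open(d_store_office)"]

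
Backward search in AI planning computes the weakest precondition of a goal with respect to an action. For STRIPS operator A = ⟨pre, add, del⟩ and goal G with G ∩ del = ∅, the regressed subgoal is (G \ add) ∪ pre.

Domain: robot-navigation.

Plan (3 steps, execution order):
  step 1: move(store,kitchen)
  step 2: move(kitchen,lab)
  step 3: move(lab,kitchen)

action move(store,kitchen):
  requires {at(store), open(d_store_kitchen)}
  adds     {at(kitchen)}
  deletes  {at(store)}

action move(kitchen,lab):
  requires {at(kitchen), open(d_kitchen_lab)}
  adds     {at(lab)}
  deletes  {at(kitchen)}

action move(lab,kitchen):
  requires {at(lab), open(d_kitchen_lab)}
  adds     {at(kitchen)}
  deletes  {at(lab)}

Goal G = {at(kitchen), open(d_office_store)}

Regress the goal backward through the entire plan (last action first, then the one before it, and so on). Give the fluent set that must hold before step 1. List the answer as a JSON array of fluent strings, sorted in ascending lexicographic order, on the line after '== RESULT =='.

Regress step by step:
  through step 3 (move(lab,kitchen)): drop {at(kitchen)}, keep {open(d_office_store)}, require {at(lab), open(d_kitchen_lab)}
    → {at(lab), open(d_kitchen_lab), open(d_office_store)}
  through step 2 (move(kitchen,lab)): drop {at(lab)}, keep {open(d_kitchen_lab), open(d_office_store)}, require {at(kitchen), open(d_kitchen_lab)}
    → {at(kitchen), open(d_kitchen_lab), open(d_office_store)}
  through step 1 (move(store,kitchen)): drop {at(kitchen)}, keep {open(d_kitchen_lab), open(d_office_store)}, require {at(store), open(d_store_kitchen)}
    → {at(store), open(d_kitchen_lab), open(d_office_store), open(d_store_kitchen)}

== RESULT ==
["at(store)", "open(d_kitchen_lab)", "open(d_office_store)", "open(d_store_kitchen)"]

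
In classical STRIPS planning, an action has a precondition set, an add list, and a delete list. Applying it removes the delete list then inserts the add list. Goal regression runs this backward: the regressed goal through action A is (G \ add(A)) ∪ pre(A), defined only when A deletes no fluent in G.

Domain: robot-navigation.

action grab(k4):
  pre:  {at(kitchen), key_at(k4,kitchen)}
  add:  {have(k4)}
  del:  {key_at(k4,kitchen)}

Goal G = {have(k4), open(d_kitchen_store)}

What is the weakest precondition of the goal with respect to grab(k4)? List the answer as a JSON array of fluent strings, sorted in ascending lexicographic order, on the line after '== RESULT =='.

Compute (G \ add) ∪ pre:
  G ∩ del = {}  (empty — regression defined)
  G \ add = {have(k4), open(d_kitchen_store)} \ {have(k4)} = {open(d_kitchen_store)}
  ∪ pre   = {open(d_kitchen_store)} ∪ {at(kitchen), key_at(k4,kitchen)}
          = {at(kitchen), key_at(k4,kitchen), open(d_kitchen_store)}

== RESULT ==
["at(kitchen)", "key_at(k4,kitchen)", "open(d_kitchen_store)"]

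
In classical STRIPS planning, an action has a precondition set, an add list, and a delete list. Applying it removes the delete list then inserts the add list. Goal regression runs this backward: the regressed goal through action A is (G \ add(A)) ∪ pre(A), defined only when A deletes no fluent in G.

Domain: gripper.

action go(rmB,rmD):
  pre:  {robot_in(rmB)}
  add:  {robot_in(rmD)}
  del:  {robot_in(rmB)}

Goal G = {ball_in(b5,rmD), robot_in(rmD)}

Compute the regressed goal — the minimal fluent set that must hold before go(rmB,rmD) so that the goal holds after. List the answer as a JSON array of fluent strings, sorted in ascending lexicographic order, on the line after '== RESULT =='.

Compute (G \ add) ∪ pre:
  G ∩ del = {}  (empty — regression defined)
  G \ add = {ball_in(b5,rmD), robot_in(rmD)} \ {robot_in(rmD)} = {ball_in(b5,rmD)}
  ∪ pre   = {ball_in(b5,rmD)} ∪ {robot_in(rmB)}
          = {ball_in(b5,rmD), robot_in(rmB)}

== RESULT ==
["ball_in(b5,rmD)", "robot_in(rmB)"]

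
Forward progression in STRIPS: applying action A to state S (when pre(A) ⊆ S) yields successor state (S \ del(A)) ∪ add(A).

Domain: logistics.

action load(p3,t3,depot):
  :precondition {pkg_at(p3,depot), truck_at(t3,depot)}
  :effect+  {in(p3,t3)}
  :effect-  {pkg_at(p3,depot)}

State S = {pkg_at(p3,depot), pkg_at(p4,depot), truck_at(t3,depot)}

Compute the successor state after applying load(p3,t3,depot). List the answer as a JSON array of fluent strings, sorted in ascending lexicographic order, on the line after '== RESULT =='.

Progress:
  pre ⊆ S: {pkg_at(p3,depot), truck_at(t3,depot)} ⊆ S  — applicable
  S \ del = {pkg_at(p4,depot), truck_at(t3,depot)}
  ∪ add   = {in(p3,t3), pkg_at(p4,depot), truck_at(t3,depot)}

== RESULT ==
["in(p3,t3)", "pkg_at(p4,depot)", "truck_at(t3,depot)"]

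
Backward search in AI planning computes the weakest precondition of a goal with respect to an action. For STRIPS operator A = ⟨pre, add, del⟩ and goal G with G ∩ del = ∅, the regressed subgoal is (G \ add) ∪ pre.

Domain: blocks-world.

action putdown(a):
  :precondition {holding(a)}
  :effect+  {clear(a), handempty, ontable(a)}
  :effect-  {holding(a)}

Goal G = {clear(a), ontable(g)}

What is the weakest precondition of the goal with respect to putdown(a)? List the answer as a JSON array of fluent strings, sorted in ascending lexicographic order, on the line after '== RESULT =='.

Regress:
  G ∩ del = {}  (empty — regression defined)
  G \ add = {clear(a), ontable(g)} \ {clear(a), handempty, ontable(a)} = {ontable(g)}
  ∪ pre   = {ontable(g)} ∪ {holding(a)}
          = {holding(a), ontable(g)}

== RESULT ==
["holding(a)", "ontable(g)"]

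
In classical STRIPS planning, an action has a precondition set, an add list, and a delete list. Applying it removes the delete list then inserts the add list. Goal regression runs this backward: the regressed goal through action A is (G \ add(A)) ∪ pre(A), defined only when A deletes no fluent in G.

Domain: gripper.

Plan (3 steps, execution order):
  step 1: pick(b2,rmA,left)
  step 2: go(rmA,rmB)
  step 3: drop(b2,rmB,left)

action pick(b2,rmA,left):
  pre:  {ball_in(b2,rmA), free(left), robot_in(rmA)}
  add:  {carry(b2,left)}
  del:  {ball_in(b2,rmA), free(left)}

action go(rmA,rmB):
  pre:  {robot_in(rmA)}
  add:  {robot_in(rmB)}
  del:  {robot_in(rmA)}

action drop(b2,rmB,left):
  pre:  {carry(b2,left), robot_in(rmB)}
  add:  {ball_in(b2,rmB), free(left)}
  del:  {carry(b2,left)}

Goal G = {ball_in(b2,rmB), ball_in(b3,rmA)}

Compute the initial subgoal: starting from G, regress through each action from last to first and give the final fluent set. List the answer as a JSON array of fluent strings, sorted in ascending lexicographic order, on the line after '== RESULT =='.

Regress step by step:
  through step 3 (drop(b2,rmB,left)): drop {ball_in(b2,rmB)}, keep {ball_in(b3,rmA)}, require {carry(b2,left), robot_in(rmB)}
    → {ball_in(b3,rmA), carry(b2,left), robot_in(rmB)}
  through step 2 (go(rmA,rmB)): drop {robot_in(rmB)}, keep {ball_in(b3,rmA), carry(b2,left)}, require {robot_in(rmA)}
    → {ball_in(b3,rmA), carry(b2,left), robot_in(rmA)}
  through step 1 (pick(b2,rmA,left)): drop {carry(b2,left)}, keep {ball_in(b3,rmA), robot_in(rmA)}, require {ball_in(b2,rmA), free(left), robot_in(rmA)}
    → {ball_in(b2,rmA), ball_in(b3,rmA), free(left), robot_in(rmA)}

== RESULT ==
["ball_in(b2,rmA)", "ball_in(b3,rmA)", "free(left)", "robot_in(rmA)"]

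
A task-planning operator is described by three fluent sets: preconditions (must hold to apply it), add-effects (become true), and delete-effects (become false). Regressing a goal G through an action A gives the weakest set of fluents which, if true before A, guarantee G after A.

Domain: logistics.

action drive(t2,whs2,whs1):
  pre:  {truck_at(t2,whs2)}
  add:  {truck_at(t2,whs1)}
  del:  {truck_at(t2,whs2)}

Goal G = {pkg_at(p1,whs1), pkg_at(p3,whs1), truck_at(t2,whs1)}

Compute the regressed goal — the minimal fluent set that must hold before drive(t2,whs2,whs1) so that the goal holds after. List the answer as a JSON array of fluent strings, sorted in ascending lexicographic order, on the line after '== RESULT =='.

Compute (G \ add) ∪ pre:
  G ∩ del = {}  (empty — regression defined)
  G \ add = {pkg_at(p1,whs1), pkg_at(p3,whs1), truck_at(t2,whs1)} \ {truck_at(t2,whs1)} = {pkg_at(p1,whs1), pkg_at(p3,whs1)}
  ∪ pre   = {pkg_at(p1,whs1), pkg_at(p3,whs1)} ∪ {truck_at(t2,whs2)}
          = {pkg_at(p1,whs1), pkg_at(p3,whs1), truck_at(t2,whs2)}

== RESULT ==
["pkg_at(p1,whs1)", "pkg_at(p3,whs1)", "truck_at(t2,whs2)"]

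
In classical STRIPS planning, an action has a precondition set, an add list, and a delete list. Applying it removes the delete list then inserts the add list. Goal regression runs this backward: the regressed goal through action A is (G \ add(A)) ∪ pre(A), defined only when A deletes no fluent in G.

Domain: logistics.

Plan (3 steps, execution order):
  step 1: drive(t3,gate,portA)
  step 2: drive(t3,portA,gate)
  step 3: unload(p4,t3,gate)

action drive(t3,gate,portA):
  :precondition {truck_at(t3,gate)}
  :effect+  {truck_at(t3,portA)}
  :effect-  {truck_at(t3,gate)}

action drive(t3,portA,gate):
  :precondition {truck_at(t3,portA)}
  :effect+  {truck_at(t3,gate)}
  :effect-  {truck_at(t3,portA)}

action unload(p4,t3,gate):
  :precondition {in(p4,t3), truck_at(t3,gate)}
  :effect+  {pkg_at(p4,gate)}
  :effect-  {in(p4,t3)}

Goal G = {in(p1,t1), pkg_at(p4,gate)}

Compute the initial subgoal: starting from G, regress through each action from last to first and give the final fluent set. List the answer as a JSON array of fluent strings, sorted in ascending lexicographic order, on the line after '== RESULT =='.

Work backward from the goal:
  through step 3 (unload(p4,t3,gate)): drop {pkg_at(p4,gate)}, keep {in(p1,t1)}, require {in(p4,t3), truck_at(t3,gate)}
    → {in(p1,t1), in(p4,t3), truck_at(t3,gate)}
  through step 2 (drive(t3,portA,gate)): drop {truck_at(t3,gate)}, keep {in(p1,t1), in(p4,t3)}, require {truck_at(t3,portA)}
    → {in(p1,t1), in(p4,t3), truck_at(t3,portA)}
  through step 1 (drive(t3,gate,portA)): drop {truck_at(t3,portA)}, keep {in(p1,t1), in(p4,t3)}, require {truck_at(t3,gate)}
    → {in(p1,t1), in(p4,t3), truck_at(t3,gate)}

== RESULT ==
["in(p1,t1)", "in(p4,t3)", "truck_at(t3,gate)"]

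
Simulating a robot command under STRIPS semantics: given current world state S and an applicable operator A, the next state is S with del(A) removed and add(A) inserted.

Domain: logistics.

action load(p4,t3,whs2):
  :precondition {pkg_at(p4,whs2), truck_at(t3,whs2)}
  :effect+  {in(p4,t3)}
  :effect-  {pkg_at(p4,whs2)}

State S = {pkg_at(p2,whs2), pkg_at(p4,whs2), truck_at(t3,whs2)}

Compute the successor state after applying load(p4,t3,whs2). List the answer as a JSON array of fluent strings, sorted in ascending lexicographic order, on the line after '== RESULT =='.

Progress:
  pre ⊆ S: {pkg_at(p4,whs2), truck_at(t3,whs2)} ⊆ S  — applicable
  S \ del = {pkg_at(p2,whs2), truck_at(t3,whs2)}
  ∪ add   = {in(p4,t3), pkg_at(p2,whs2), truck_at(t3,whs2)}

== RESULT ==
["in(p4,t3)", "pkg_at(p2,whs2)", "truck_at(t3,whs2)"]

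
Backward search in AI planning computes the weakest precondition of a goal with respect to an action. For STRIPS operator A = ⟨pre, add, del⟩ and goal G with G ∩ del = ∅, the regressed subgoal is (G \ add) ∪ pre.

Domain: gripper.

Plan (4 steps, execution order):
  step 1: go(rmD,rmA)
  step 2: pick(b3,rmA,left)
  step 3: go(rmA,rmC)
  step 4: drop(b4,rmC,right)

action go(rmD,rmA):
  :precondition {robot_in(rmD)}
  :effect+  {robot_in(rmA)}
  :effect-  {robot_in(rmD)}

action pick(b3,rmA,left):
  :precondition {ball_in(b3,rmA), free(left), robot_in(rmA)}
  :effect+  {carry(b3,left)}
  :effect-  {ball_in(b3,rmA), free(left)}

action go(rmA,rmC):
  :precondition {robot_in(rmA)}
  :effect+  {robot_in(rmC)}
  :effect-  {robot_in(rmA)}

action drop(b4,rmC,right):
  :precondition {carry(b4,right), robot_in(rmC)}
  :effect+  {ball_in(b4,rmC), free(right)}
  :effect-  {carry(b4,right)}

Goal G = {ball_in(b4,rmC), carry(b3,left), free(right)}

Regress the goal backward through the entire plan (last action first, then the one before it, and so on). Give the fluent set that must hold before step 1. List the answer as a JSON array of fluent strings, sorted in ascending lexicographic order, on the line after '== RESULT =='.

Regress step by step:
  through step 4 (drop(b4,rmC,right)): drop {ball_in(b4,rmC), free(right)}, keep {carry(b3,left)}, require {carry(b4,right), robot_in(rmC)}
    → {carry(b3,left), carry(b4,right), robot_in(rmC)}
  through step 3 (go(rmA,rmC)): drop {robot_in(rmC)}, keep {carry(b3,left), carry(b4,right)}, require {robot_in(rmA)}
    → {carry(b3,left), carry(b4,right), robot_in(rmA)}
  through step 2 (pick(b3,rmA,left)): drop {carry(b3,left)}, keep {carry(b4,right), robot_in(rmA)}, require {ball_in(b3,rmA), free(left), robot_in(rmA)}
    → {ball_in(b3,rmA), carry(b4,right), free(left), robot_in(rmA)}
  through step 1 (go(rmD,rmA)): drop {robot_in(rmA)}, keep {ball_in(b3,rmA), carry(b4,right), free(left)}, require {robot_in(rmD)}
    → {ball_in(b3,rmA), carry(b4,right), free(left), robot_in(rmD)}

== RESULT ==
["ball_in(b3,rmA)", "carry(b4,right)", "free(left)", "robot_in(rmD)"]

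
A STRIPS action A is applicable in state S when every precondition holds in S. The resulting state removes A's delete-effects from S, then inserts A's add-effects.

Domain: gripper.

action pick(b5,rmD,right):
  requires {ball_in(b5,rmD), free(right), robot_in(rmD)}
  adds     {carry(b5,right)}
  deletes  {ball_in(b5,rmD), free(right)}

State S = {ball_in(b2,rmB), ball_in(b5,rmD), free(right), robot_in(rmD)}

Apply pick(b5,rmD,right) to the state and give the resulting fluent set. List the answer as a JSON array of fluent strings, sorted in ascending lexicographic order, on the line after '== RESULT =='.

Compute (S \ del) ∪ add:
  pre ⊆ S: {ball_in(b5,rmD), free(right), robot_in(rmD)} ⊆ S  — applicable
  S \ del = {ball_in(b2,rmB), robot_in(rmD)}
  ∪ add   = {ball_in(b2,rmB), carry(b5,right), robot_in(rmD)}

== RESULT ==
["ball_in(b2,rmB)", "carry(b5,right)", "robot_in(rmD)"]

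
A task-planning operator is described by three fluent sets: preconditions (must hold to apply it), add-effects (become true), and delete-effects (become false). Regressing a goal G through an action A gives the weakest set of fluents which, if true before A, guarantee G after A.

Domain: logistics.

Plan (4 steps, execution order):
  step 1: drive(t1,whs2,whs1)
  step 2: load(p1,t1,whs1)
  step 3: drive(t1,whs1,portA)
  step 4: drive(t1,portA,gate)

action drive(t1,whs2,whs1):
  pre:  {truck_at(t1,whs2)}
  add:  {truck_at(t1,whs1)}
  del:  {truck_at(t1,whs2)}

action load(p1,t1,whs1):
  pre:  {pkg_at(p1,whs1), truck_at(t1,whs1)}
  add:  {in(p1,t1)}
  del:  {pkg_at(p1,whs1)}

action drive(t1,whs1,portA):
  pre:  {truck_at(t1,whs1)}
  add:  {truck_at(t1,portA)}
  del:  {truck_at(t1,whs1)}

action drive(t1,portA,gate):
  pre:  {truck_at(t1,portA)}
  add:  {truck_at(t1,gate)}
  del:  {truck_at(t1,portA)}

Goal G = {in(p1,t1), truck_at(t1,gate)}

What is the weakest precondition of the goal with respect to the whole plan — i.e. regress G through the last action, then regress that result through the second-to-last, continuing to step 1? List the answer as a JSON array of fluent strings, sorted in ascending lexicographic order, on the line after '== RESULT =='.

Work backward from the goal:
  through step 4 (drive(t1,portA,gate)): drop {truck_at(t1,gate)}, keep {in(p1,t1)}, require {truck_at(t1,portA)}
    → {in(p1,t1), truck_at(t1,portA)}
  through step 3 (drive(t1,whs1,portA)): drop {truck_at(t1,portA)}, keep {in(p1,t1)}, require {truck_at(t1,whs1)}
    → {in(p1,t1), truck_at(t1,whs1)}
  through step 2 (load(p1,t1,whs1)): drop {in(p1,t1)}, keep {truck_at(t1,whs1)}, require {pkg_at(p1,whs1), truck_at(t1,whs1)}
    → {pkg_at(p1,whs1), truck_at(t1,whs1)}
  through step 1 (drive(t1,whs2,whs1)): drop {truck_at(t1,whs1)}, keep {pkg_at(p1,whs1)}, require {truck_at(t1,whs2)}
    → {pkg_at(p1,whs1), truck_at(t1,whs2)}

== RESULT ==
["pkg_at(p1,whs1)", "truck_at(t1,whs2)"]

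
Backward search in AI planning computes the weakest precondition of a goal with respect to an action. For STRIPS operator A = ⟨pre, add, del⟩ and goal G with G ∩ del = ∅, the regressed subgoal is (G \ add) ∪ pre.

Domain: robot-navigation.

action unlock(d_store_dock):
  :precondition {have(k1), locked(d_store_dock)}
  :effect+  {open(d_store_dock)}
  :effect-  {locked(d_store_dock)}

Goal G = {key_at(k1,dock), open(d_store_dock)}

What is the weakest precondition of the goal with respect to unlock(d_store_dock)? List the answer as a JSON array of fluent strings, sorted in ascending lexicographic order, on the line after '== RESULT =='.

Regress:
  G ∩ del = {}  (empty — regression defined)
  G \ add = {key_at(k1,dock), open(d_store_dock)} \ {open(d_store_dock)} = {key_at(k1,dock)}
  ∪ pre   = {key_at(k1,dock)} ∪ {have(k1), locked(d_store_dock)}
          = {have(k1), key_at(k1,dock), locked(d_store_dock)}

== RESULT ==
["have(k1)", "key_at(k1,dock)", "locked(d_store_dock)"]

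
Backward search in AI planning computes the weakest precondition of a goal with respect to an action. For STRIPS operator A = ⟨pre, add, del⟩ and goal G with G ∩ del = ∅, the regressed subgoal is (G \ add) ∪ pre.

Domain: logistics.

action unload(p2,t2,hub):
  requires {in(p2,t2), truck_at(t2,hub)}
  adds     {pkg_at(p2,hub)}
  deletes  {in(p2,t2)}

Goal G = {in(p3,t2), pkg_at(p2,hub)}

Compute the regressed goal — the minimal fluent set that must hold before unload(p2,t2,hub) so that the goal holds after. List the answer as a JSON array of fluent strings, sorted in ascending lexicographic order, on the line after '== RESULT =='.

Compute (G \ add) ∪ pre:
  G ∩ del = {}  (empty — regression defined)
  G \ add = {in(p3,t2), pkg_at(p2,hub)} \ {pkg_at(p2,hub)} = {in(p3,t2)}
  ∪ pre   = {in(p3,t2)} ∪ {in(p2,t2), truck_at(t2,hub)}
          = {in(p2,t2), in(p3,t2), truck_at(t2,hub)}

== RESULT ==
["in(p2,t2)", "in(p3,t2)", "truck_at(t2,hub)"]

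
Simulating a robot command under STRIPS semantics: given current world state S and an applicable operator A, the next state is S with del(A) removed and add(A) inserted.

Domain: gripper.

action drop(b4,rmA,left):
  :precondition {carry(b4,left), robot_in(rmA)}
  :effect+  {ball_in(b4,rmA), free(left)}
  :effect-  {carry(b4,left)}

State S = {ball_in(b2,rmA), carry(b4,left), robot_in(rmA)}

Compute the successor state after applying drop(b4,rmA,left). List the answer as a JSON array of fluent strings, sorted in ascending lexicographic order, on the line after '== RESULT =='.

Progress:
  pre ⊆ S: {carry(b4,left), robot_in(rmA)} ⊆ S  — applicable
  S \ del = {ball_in(b2,rmA), robot_in(rmA)}
  ∪ add   = {ball_in(b2,rmA), ball_in(b4,rmA), free(left), robot_in(rmA)}

== RESULT ==
["ball_in(b2,rmA)", "ball_in(b4,rmA)", "free(left)", "robot_in(rmA)"]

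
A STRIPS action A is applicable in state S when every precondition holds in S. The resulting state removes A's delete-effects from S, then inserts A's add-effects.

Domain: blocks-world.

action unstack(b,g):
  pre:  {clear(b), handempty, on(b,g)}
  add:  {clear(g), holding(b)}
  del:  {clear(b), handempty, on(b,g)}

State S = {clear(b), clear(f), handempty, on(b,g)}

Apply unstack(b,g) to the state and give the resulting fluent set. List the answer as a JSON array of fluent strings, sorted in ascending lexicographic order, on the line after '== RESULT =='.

Progress:
  pre ⊆ S: {clear(b), handempty, on(b,g)} ⊆ S  — applicable
  S \ del = {clear(f)}
  ∪ add   = {clear(f), clear(g), holding(b)}

== RESULT ==
["clear(f)", "clear(g)", "holding(b)"]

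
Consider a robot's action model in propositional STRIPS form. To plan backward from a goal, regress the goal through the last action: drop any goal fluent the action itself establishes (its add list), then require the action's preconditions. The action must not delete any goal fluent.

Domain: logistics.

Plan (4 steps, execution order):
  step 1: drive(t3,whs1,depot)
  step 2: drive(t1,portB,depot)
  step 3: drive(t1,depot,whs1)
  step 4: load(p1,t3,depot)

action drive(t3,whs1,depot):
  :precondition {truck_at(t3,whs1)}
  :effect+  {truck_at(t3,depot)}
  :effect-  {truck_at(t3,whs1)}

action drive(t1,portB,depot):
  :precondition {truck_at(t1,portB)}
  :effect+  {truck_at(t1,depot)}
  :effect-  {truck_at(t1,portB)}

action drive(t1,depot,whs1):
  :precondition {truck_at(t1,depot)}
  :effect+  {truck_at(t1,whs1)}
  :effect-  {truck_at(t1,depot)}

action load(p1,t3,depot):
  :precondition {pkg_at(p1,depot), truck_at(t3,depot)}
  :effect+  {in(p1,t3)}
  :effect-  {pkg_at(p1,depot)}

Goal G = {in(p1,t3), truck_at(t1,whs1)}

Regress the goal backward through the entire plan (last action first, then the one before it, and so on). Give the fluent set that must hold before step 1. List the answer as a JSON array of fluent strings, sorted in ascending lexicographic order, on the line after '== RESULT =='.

Work backward from the goal:
  through step 4 (load(p1,t3,depot)): drop {in(p1,t3)}, keep {truck_at(t1,whs1)}, require {pkg_at(p1,depot), truck_at(t3,depot)}
    → {pkg_at(p1,depot), truck_at(t1,whs1), truck_at(t3,depot)}
  through step 3 (drive(t1,depot,whs1)): drop {truck_at(t1,whs1)}, keep {pkg_at(p1,depot), truck_at(t3,depot)}, require {truck_at(t1,depot)}
    → {pkg_at(p1,depot), truck_at(t1,depot), truck_at(t3,depot)}
  through step 2 (drive(t1,portB,depot)): drop {truck_at(t1,depot)}, keep {pkg_at(p1,depot), truck_at(t3,depot)}, require {truck_at(t1,portB)}
    → {pkg_at(p1,depot), truck_at(t1,portB), truck_at(t3,depot)}
  through step 1 (drive(t3,whs1,depot)): drop {truck_at(t3,depot)}, keep {pkg_at(p1,depot), truck_at(t1,portB)}, require {truck_at(t3,whs1)}
    → {pkg_at(p1,depot), truck_at(t1,portB), truck_at(t3,whs1)}

== RESULT ==
["pkg_at(p1,depot)", "truck_at(t1,portB)", "truck_at(t3,whs1)"]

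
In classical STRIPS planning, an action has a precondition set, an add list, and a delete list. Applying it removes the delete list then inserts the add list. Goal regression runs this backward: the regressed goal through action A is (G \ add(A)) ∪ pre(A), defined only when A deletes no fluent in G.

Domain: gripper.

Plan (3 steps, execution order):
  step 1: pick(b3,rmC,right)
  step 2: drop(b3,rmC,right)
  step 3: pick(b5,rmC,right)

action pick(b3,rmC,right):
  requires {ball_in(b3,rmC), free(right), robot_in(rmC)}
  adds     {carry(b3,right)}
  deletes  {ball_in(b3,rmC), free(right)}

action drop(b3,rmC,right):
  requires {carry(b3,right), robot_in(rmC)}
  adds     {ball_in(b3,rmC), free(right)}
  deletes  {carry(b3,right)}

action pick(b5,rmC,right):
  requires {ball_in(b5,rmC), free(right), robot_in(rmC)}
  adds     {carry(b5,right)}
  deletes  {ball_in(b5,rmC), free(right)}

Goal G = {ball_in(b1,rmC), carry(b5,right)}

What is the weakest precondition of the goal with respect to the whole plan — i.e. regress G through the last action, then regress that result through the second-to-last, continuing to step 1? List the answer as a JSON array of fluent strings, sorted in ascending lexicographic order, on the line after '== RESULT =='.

Work backward from the goal:
  through step 3 (pick(b5,rmC,right)): drop {carry(b5,right)}, keep {ball_in(b1,rmC)}, require {ball_in(b5,rmC), free(right), robot_in(rmC)}
    → {ball_in(b1,rmC), ball_in(b5,rmC), free(right), robot_in(rmC)}
  through step 2 (drop(b3,rmC,right)): drop {free(right)}, keep {ball_in(b1,rmC), ball_in(b5,rmC), robot_in(rmC)}, require {carry(b3,right), robot_in(rmC)}
    → {ball_in(b1,rmC), ball_in(b5,rmC), carry(b3,right), robot_in(rmC)}
  through step 1 (pick(b3,rmC,right)): drop {carry(b3,right)}, keep {ball_in(b1,rmC), ball_in(b5,rmC), robot_in(rmC)}, require {ball_in(b3,rmC), free(right), robot_in(rmC)}
    → {ball_in(b1,rmC), ball_in(b3,rmC), ball_in(b5,rmC), free(right), robot_in(rmC)}

== RESULT ==
["ball_in(b1,rmC)", "ball_in(b3,rmC)", "ball_in(b5,rmC)", "free(right)", "robot_in(rmC)"]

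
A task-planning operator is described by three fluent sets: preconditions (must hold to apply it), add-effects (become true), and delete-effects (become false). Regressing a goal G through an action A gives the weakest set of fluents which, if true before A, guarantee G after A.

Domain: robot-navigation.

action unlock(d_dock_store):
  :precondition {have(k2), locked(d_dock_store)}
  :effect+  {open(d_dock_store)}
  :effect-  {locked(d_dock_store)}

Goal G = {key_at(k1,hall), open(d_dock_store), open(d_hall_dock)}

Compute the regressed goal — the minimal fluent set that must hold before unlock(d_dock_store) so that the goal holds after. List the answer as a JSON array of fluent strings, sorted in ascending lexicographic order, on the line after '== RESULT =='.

Regress:
  G ∩ del = {}  (empty — regression defined)
  G \ add = {key_at(k1,hall), open(d_dock_store), open(d_hall_dock)} \ {open(d_dock_store)} = {key_at(k1,hall), open(d_hall_dock)}
  ∪ pre   = {key_at(k1,hall), open(d_hall_dock)} ∪ {have(k2), locked(d_dock_store)}
          = {have(k2), key_at(k1,hall), locked(d_dock_store), open(d_hall_dock)}

== RESULT ==
["have(k2)", "key_at(k1,hall)", "locked(d_dock_store)", "open(d_hall_dock)"]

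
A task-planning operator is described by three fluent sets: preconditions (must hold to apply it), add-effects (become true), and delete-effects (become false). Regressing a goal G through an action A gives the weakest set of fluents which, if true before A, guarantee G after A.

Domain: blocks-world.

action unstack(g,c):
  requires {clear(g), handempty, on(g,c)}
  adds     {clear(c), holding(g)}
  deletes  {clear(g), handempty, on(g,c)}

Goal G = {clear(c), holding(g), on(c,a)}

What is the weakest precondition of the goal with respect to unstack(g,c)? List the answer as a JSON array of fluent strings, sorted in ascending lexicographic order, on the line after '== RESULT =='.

Regress:
  G ∩ del = {}  (empty — regression defined)
  G \ add = {clear(c), holding(g), on(c,a)} \ {clear(c), holding(g)} = {on(c,a)}
  ∪ pre   = {on(c,a)} ∪ {clear(g), handempty, on(g,c)}
          = {clear(g), handempty, on(c,a), on(g,c)}

== RESULT ==
["clear(g)", "handempty", "on(c,a)", "on(g,c)"]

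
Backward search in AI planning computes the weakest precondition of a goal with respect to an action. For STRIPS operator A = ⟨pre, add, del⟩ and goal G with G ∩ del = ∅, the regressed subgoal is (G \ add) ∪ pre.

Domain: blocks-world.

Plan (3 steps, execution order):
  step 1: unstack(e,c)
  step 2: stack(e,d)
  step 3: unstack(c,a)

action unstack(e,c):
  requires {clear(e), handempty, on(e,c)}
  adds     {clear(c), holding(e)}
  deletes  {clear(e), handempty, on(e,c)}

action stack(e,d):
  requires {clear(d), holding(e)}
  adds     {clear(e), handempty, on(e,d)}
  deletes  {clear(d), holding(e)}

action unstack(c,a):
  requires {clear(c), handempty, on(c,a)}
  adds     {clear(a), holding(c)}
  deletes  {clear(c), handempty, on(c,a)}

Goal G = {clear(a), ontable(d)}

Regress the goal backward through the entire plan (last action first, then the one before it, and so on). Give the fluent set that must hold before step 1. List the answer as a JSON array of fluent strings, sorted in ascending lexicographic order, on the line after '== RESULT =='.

Work backward from the goal:
  through step 3 (unstack(c,a)): drop {clear(a)}, keep {ontable(d)}, require {clear(c), handempty, on(c,a)}
    → {clear(c), handempty, on(c,a), ontable(d)}
  through step 2 (stack(e,d)): drop {handempty}, keep {clear(c), on(c,a), ontable(d)}, require {clear(d), holding(e)}
    → {clear(c), clear(d), holding(e), on(c,a), ontable(d)}
  through step 1 (unstack(e,c)): drop {clear(c), holding(e)}, keep {clear(d), on(c,a), ontable(d)}, require {clear(e), handempty, on(e,c)}
    → {clear(d), clear(e), handempty, on(c,a), on(e,c), ontable(d)}

== RESULT ==
["clear(d)", "clear(e)", "handempty", "on(c,a)", "on(e,c)", "ontable(d)"]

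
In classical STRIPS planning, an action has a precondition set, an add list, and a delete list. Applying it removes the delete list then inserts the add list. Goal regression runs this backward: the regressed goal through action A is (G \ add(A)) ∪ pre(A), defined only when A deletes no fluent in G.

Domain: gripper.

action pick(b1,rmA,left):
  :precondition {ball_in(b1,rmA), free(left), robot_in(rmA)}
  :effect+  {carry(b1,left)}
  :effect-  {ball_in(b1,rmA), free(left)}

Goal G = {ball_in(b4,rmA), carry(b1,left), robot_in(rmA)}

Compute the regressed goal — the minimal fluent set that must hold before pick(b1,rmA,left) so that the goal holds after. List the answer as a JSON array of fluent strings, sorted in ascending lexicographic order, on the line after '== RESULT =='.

Regress:
  G ∩ del = {}  (empty — regression defined)
  G \ add = {ball_in(b4,rmA), carry(b1,left), robot_in(rmA)} \ {carry(b1,left)} = {ball_in(b4,rmA), robot_in(rmA)}
  ∪ pre   = {ball_in(b4,rmA), robot_in(rmA)} ∪ {ball_in(b1,rmA), free(left), robot_in(rmA)}
          = {ball_in(b1,rmA), ball_in(b4,rmA), free(left), robot_in(rmA)}

== RESULT ==
["ball_in(b1,rmA)", "ball_in(b4,rmA)", "free(left)", "robot_in(rmA)"]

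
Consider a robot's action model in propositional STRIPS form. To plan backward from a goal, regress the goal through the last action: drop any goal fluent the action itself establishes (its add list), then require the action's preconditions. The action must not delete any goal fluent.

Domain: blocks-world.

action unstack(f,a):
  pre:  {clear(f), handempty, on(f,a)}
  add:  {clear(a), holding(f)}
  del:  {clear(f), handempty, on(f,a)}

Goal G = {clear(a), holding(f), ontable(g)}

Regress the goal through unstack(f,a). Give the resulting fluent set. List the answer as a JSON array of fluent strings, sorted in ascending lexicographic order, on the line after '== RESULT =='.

Compute (G \ add) ∪ pre:
  G ∩ del = {}  (empty — regression defined)
  G \ add = {clear(a), holding(f), ontable(g)} \ {clear(a), holding(f)} = {ontable(g)}
  ∪ pre   = {ontable(g)} ∪ {clear(f), handempty, on(f,a)}
          = {clear(f), handempty, on(f,a), ontable(g)}

== RESULT ==
["clear(f)", "handempty", "on(f,a)", "ontable(g)"]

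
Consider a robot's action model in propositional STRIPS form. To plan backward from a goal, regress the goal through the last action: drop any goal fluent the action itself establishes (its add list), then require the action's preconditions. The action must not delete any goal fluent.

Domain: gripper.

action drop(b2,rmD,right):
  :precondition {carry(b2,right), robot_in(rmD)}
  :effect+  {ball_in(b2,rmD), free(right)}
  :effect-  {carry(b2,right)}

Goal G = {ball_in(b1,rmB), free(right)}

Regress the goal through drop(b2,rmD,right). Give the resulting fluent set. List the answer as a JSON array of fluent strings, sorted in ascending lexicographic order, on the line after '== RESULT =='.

Compute (G \ add) ∪ pre:
  G ∩ del = {}  (empty — regression defined)
  G \ add = {ball_in(b1,rmB), free(right)} \ {ball_in(b2,rmD), free(right)} = {ball_in(b1,rmB)}
  ∪ pre   = {ball_in(b1,rmB)} ∪ {carry(b2,right), robot_in(rmD)}
          = {ball_in(b1,rmB), carry(b2,right), robot_in(rmD)}

== RESULT ==
["ball_in(b1,rmB)", "carry(b2,right)", "robot_in(rmD)"]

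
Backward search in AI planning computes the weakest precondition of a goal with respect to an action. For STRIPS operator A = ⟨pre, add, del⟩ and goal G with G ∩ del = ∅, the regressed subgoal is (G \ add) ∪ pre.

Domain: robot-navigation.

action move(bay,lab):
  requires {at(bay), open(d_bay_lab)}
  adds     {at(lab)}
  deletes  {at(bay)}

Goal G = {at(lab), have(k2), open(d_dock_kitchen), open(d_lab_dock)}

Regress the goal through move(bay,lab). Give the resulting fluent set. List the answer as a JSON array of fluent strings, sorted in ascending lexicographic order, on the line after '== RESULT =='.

Regress:
  G ∩ del = {}  (empty — regression defined)
  G \ add = {at(lab), have(k2), open(d_dock_kitchen), open(d_lab_dock)} \ {at(lab)} = {have(k2), open(d_dock_kitchen), open(d_lab_dock)}
  ∪ pre   = {have(k2), open(d_dock_kitchen), open(d_lab_dock)} ∪ {at(bay), open(d_bay_lab)}
          = {at(bay), have(k2), open(d_bay_lab), open(d_dock_kitchen), open(d_lab_dock)}

== RESULT ==
["at(bay)", "have(k2)", "open(d_bay_lab)", "open(d_dock_kitchen)", "open(d_lab_dock)"]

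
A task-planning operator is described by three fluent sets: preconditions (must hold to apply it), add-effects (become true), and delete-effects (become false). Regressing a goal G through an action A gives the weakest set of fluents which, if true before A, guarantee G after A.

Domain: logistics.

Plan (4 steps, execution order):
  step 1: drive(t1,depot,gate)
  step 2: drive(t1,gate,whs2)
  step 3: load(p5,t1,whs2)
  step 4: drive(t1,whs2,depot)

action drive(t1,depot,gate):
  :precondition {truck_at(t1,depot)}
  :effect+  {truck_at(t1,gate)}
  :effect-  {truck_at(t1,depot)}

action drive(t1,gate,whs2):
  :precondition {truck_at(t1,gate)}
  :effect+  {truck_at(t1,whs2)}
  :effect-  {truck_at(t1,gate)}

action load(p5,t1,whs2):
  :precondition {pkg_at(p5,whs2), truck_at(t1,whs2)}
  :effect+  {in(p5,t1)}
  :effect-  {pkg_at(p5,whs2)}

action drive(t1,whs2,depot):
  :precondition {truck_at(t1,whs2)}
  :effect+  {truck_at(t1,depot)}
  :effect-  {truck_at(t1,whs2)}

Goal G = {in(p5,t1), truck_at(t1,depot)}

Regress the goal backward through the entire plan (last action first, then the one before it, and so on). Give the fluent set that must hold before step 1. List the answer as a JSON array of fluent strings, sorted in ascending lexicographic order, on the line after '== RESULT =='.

Work backward from the goal:
  through step 4 (drive(t1,whs2,depot)): drop {truck_at(t1,depot)}, keep {in(p5,t1)}, require {truck_at(t1,whs2)}
    → {in(p5,t1), truck_at(t1,whs2)}
  through step 3 (load(p5,t1,whs2)): drop {in(p5,t1)}, keep {truck_at(t1,whs2)}, require {pkg_at(p5,whs2), truck_at(t1,whs2)}
    → {pkg_at(p5,whs2), truck_at(t1,whs2)}
  through step 2 (drive(t1,gate,whs2)): drop {truck_at(t1,whs2)}, keep {pkg_at(p5,whs2)}, require {truck_at(t1,gate)}
    → {pkg_at(p5,whs2), truck_at(t1,gate)}
  through step 1 (drive(t1,depot,gate)): drop {truck_at(t1,gate)}, keep {pkg_at(p5,whs2)}, require {truck_at(t1,depot)}
    → {pkg_at(p5,whs2), truck_at(t1,depot)}

== RESULT ==
["pkg_at(p5,whs2)", "truck_at(t1,depot)"]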